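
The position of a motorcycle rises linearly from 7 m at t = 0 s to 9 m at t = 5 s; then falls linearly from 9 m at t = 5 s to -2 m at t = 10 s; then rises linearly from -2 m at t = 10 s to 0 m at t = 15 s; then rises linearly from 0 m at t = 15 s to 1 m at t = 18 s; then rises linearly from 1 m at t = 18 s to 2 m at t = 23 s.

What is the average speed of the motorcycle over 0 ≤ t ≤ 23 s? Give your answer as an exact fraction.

Average speed = (total path length)/(elapsed time); on a piecewise-linear x-t graph the path length is Σ|Δx|.
0–5 s: |Δx| = |9 − 7| = 2 m
5–10 s: |Δx| = |-2 − 9| = 11 m
10–15 s: |Δx| = |0 − -2| = 2 m
15–18 s: |Δx| = |1 − 0| = 1 m
18–23 s: |Δx| = |2 − 1| = 1 m
Total path = 17 m; average speed = 17/23 = 17/23 m/s.

17/23 m/s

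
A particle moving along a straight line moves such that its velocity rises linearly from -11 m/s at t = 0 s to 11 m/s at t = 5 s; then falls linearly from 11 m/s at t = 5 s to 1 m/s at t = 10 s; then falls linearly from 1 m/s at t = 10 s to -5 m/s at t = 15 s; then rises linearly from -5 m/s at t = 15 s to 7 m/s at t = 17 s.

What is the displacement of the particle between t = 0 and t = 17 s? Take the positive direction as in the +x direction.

22 m

Displacement is the signed area under the v-t curve.
0–5 s: ½(-11 + 11)(5) = 0 m
5–10 s: ½(11 + 1)(5) = 30 m
10–15 s: ½(1 + -5)(5) = -10 m
15–17 s: ½(-5 + 7)(2) = 2 m
Net displacement = 22 m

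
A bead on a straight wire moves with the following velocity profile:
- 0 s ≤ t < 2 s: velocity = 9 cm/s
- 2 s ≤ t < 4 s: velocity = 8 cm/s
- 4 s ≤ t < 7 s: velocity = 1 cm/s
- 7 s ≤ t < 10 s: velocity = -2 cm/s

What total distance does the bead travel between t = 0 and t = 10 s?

Distance (not displacement) is the total path length: add the absolute areas under v-t.
0–2 s: |9| × 2 = 18 cm
2–4 s: |8| × 2 = 16 cm
4–7 s: |1| × 3 = 3 cm
7–10 s: |-2| × 3 = 6 cm
Total distance = 43 cm

43 cm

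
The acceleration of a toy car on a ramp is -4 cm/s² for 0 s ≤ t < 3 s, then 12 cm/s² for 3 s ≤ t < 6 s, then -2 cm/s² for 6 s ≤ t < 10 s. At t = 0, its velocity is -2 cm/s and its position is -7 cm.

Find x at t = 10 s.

53 cm

On each constant-a segment, Δv = aΔt and Δx = v₀Δt + ½aΔt²; chain segment to segment.
0–3 s: v starts -2 cm/s; Δx = -2·3 + ½·-4·3² = -24 cm; v ends -14 cm/s.
3–6 s: v starts -14 cm/s; Δx = -14·3 + ½·12·3² = 12 cm; v ends 22 cm/s.
6–10 s: v starts 22 cm/s; Δx = 22·4 + ½·-2·4² = 72 cm; v ends 14 cm/s.
x(10) = -7 + Σ Δx = 53 cm.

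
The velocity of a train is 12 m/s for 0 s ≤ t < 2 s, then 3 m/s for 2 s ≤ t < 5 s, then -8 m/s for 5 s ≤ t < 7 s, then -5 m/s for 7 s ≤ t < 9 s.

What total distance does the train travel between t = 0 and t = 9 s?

Distance (not displacement) is the total path length: add the absolute areas under v-t.
0–2 s: |12| × 2 = 24 m
2–5 s: |3| × 3 = 9 m
5–7 s: |-8| × 2 = 16 m
7–9 s: |-5| × 2 = 10 m
Total distance = 59 m

59 m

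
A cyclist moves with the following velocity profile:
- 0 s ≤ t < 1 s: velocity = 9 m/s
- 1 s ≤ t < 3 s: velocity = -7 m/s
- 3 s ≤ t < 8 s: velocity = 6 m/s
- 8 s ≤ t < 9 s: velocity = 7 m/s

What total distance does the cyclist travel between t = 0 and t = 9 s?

Total distance travelled is ∫|v| dt — sum the magnitudes of each area piece.
0–1 s: |9| × 1 = 9 m
1–3 s: |-7| × 2 = 14 m
3–8 s: |6| × 5 = 30 m
8–9 s: |7| × 1 = 7 m
Total distance = 60 m

60 m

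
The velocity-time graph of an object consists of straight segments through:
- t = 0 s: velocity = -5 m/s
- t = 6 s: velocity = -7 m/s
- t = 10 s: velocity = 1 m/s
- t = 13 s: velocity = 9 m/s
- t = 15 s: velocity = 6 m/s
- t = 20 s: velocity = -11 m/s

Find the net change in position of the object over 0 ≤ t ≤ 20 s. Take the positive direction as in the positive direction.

Net displacement equals the area under the velocity-time graph (areas below the axis count negative).
0–6 s: ½(-5 + -7)(6) = -36 m
6–10 s: ½(-7 + 1)(4) = -12 m
10–13 s: ½(1 + 9)(3) = 15 m
13–15 s: ½(9 + 6)(2) = 15 m
15–20 s: ½(6 + -11)(5) = -12.5 m
Net displacement = -30.5 m

-30.5 m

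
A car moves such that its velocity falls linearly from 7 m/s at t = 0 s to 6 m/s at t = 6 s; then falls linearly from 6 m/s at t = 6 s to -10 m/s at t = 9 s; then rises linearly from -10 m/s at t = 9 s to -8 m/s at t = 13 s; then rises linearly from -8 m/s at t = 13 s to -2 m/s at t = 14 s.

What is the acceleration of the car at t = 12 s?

0.5 m/s²

Acceleration is the slope of the v-t graph on 9–13 s: (-8 − -10)/(13 − 9) = 0.5 m/s².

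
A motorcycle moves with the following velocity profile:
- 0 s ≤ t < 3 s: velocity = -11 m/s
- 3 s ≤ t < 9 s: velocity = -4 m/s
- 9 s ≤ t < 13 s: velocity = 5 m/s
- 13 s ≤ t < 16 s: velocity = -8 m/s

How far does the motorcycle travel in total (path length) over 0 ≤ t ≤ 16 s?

Distance (not displacement) is the total path length: add the absolute areas under v-t.
0–3 s: |-11| × 3 = 33 m
3–9 s: |-4| × 6 = 24 m
9–13 s: |5| × 4 = 20 m
13–16 s: |-8| × 3 = 24 m
Total distance = 101 m

101 m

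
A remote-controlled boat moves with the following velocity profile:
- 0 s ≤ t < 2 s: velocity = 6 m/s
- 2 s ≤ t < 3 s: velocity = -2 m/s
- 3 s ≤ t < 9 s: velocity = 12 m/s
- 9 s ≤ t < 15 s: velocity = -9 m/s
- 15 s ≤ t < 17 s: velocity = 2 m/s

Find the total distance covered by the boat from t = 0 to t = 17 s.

Distance (not displacement) is the total path length: add the absolute areas under v-t.
0–2 s: |6| × 2 = 12 m
2–3 s: |-2| × 1 = 2 m
3–9 s: |12| × 6 = 72 m
9–15 s: |-9| × 6 = 54 m
15–17 s: |2| × 2 = 4 m
Total distance = 144 m

144 m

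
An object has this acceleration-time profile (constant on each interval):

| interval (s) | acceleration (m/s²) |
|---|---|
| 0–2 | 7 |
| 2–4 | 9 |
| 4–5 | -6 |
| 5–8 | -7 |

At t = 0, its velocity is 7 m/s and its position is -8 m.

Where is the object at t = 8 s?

On each constant-a segment, Δv = aΔt and Δx = v₀Δt + ½aΔt²; chain segment to segment.
0–2 s: v starts 7 m/s; Δx = 7·2 + ½·7·2² = 28 m; v ends 21 m/s.
2–4 s: v starts 21 m/s; Δx = 21·2 + ½·9·2² = 60 m; v ends 39 m/s.
4–5 s: v starts 39 m/s; Δx = 39·1 + ½·-6·1² = 36 m; v ends 33 m/s.
5–8 s: v starts 33 m/s; Δx = 33·3 + ½·-7·3² = 67.5 m; v ends 12 m/s.
x(8) = -8 + Σ Δx = 183.5 m.

183.5 m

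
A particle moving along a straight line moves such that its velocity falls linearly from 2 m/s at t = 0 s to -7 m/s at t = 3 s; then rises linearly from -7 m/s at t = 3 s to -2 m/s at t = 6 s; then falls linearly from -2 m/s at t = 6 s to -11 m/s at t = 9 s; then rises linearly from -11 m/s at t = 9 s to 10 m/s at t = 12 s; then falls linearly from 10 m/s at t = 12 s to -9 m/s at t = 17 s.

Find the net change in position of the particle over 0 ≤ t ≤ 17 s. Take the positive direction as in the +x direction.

Displacement is the signed area under the v-t curve.
0–3 s: ½(2 + -7)(3) = -7.5 m
3–6 s: ½(-7 + -2)(3) = -13.5 m
6–9 s: ½(-2 + -11)(3) = -19.5 m
9–12 s: ½(-11 + 10)(3) = -1.5 m
12–17 s: ½(10 + -9)(5) = 2.5 m
Net displacement = -39.5 m

-39.5 m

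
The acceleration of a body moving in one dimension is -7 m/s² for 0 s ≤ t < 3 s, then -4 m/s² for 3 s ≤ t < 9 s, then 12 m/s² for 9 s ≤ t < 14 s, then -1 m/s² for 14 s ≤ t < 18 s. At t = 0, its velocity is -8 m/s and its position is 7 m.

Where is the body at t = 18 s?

On each constant-a segment, Δv = aΔt and Δx = v₀Δt + ½aΔt²; chain segment to segment.
0–3 s: v starts -8 m/s; Δx = -8·3 + ½·-7·3² = -55.5 m; v ends -29 m/s.
3–9 s: v starts -29 m/s; Δx = -29·6 + ½·-4·6² = -246 m; v ends -53 m/s.
9–14 s: v starts -53 m/s; Δx = -53·5 + ½·12·5² = -115 m; v ends 7 m/s.
14–18 s: v starts 7 m/s; Δx = 7·4 + ½·-1·4² = 20 m; v ends 3 m/s.
x(18) = 7 + Σ Δx = -389.5 m.

-389.5 m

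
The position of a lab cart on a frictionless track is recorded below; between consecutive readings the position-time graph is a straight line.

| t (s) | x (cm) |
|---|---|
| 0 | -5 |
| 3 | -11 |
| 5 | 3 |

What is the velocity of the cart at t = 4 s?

Velocity is the slope of the x-t graph on 3–5 s: (3 − -11)/(5 − 3) = 7 cm/s.

7 cm/s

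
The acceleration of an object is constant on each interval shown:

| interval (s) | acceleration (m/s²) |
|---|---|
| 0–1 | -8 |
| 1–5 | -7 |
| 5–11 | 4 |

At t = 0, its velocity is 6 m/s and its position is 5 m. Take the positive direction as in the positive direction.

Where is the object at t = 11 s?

On each constant-a segment, Δv = aΔt and Δx = v₀Δt + ½aΔt²; chain segment to segment.
0–1 s: v starts 6 m/s; Δx = 6·1 + ½·-8·1² = 2 m; v ends -2 m/s.
1–5 s: v starts -2 m/s; Δx = -2·4 + ½·-7·4² = -64 m; v ends -30 m/s.
5–11 s: v starts -30 m/s; Δx = -30·6 + ½·4·6² = -108 m; v ends -6 m/s.
x(11) = 5 + Σ Δx = -165 m.

-165 m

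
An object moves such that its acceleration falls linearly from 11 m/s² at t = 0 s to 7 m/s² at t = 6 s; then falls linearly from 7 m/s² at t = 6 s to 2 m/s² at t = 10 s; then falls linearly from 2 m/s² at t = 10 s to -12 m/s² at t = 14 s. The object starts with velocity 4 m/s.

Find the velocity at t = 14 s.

56 m/s

Δv equals the area under the a-t graph; then v = v₀ + Δv.
0–6 s: ½(11 + 7)(6) = 54 m/s
6–10 s: ½(7 + 2)(4) = 18 m/s
10–14 s: ½(2 + -12)(4) = -20 m/s
Δv = 52 m/s, so v(14) = 4 + (52) = 56 m/s.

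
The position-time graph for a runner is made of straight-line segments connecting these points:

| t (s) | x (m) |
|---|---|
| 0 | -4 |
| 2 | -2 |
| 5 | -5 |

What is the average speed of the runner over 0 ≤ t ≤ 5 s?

1 m/s

Average speed = (total path length)/(elapsed time); on a piecewise-linear x-t graph the path length is Σ|Δx|.
0–2 s: |Δx| = |-2 − -4| = 2 m
2–5 s: |Δx| = |-5 − -2| = 3 m
Total path = 5 m; average speed = 5/5 = 1 m/s.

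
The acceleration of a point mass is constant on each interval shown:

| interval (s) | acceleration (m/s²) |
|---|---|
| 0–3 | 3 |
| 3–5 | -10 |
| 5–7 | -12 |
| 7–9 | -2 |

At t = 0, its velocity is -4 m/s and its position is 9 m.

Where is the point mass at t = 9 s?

On each constant-a segment, Δv = aΔt and Δx = v₀Δt + ½aΔt²; chain segment to segment.
0–3 s: v starts -4 m/s; Δx = -4·3 + ½·3·3² = 1.5 m; v ends 5 m/s.
3–5 s: v starts 5 m/s; Δx = 5·2 + ½·-10·2² = -10 m; v ends -15 m/s.
5–7 s: v starts -15 m/s; Δx = -15·2 + ½·-12·2² = -54 m; v ends -39 m/s.
7–9 s: v starts -39 m/s; Δx = -39·2 + ½·-2·2² = -82 m; v ends -43 m/s.
x(9) = 9 + Σ Δx = -135.5 m.

-135.5 m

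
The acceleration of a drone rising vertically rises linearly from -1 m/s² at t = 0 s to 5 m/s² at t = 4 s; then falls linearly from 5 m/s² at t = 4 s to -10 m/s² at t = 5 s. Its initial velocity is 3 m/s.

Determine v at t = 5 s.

Δv equals the area under the a-t graph; then v = v₀ + Δv.
0–4 s: ½(-1 + 5)(4) = 8 m/s
4–5 s: ½(5 + -10)(1) = -2.5 m/s
Δv = 5.5 m/s, so v(5) = 3 + (5.5) = 8.5 m/s.

8.5 m/s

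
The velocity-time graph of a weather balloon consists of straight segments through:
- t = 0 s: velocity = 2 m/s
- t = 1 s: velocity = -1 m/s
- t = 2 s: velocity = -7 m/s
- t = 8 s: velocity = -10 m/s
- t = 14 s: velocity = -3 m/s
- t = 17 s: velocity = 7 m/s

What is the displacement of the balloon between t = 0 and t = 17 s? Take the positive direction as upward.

Net displacement equals the area under the velocity-time graph (areas below the axis count negative).
0–1 s: ½(2 + -1)(1) = 0.5 m
1–2 s: ½(-1 + -7)(1) = -4 m
2–8 s: ½(-7 + -10)(6) = -51 m
8–14 s: ½(-10 + -3)(6) = -39 m
14–17 s: ½(-3 + 7)(3) = 6 m
Net displacement = -87.5 m

-87.5 m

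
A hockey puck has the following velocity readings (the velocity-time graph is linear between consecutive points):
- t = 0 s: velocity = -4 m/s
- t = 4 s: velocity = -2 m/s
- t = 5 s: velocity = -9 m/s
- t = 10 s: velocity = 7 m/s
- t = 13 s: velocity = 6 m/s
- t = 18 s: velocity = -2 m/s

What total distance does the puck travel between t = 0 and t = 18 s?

Total distance travelled is ∫|v| dt — sum the magnitudes of each area piece.
0–4 s: |½(-4 + -2)(4)| = 12 m
4–5 s: |½(-2 + -9)(1)| = 5.5 m
5–10 s: v = 0 at t = 7.8125 s; triangle areas 12.65625 + 7.65625 = 20.3125 m
10–13 s: |½(7 + 6)(3)| = 19.5 m
13–18 s: v = 0 at t = 16.75 s; triangle areas 11.25 + 1.25 = 12.5 m
Total distance = 69.8125 m

69.8125 m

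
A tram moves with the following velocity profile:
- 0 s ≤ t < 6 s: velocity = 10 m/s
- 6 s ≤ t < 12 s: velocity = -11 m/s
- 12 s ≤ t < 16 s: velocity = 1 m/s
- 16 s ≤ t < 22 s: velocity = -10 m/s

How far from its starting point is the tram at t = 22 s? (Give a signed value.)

-62 m

Net displacement equals the area under the velocity-time graph (areas below the axis count negative).
0–6 s: 10 × 6 = 60 m
6–12 s: -11 × 6 = -66 m
12–16 s: 1 × 4 = 4 m
16–22 s: -10 × 6 = -60 m
Net displacement = -62 m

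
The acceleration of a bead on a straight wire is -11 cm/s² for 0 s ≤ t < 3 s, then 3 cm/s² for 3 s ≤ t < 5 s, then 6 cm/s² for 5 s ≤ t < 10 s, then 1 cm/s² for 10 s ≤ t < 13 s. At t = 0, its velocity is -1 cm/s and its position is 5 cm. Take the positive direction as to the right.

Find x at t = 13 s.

-164 cm

On each constant-a segment, Δv = aΔt and Δx = v₀Δt + ½aΔt²; chain segment to segment.
0–3 s: v starts -1 cm/s; Δx = -1·3 + ½·-11·3² = -52.5 cm; v ends -34 cm/s.
3–5 s: v starts -34 cm/s; Δx = -34·2 + ½·3·2² = -62 cm; v ends -28 cm/s.
5–10 s: v starts -28 cm/s; Δx = -28·5 + ½·6·5² = -65 cm; v ends 2 cm/s.
10–13 s: v starts 2 cm/s; Δx = 2·3 + ½·1·3² = 10.5 cm; v ends 5 cm/s.
x(13) = 5 + Σ Δx = -164 cm.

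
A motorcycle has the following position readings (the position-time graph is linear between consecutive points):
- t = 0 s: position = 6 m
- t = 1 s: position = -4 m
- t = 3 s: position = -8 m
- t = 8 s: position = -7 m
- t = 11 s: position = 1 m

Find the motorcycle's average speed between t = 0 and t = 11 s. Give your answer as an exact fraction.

23/11 m/s

Average speed = (total path length)/(elapsed time); on a piecewise-linear x-t graph the path length is Σ|Δx|.
0–1 s: |Δx| = |-4 − 6| = 10 m
1–3 s: |Δx| = |-8 − -4| = 4 m
3–8 s: |Δx| = |-7 − -8| = 1 m
8–11 s: |Δx| = |1 − -7| = 8 m
Total path = 23 m; average speed = 23/11 = 23/11 m/s.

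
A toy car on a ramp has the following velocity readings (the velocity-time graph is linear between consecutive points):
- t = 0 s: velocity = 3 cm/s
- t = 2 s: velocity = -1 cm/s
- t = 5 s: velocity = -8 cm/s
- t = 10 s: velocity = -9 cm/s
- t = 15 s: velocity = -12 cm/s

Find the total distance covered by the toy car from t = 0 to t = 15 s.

111 cm

Distance (not displacement) is the total path length: add the absolute areas under v-t.
0–2 s: v = 0 at t = 1.5 s; triangle areas 2.25 + 0.25 = 2.5 cm
2–5 s: |½(-1 + -8)(3)| = 13.5 cm
5–10 s: |½(-8 + -9)(5)| = 42.5 cm
10–15 s: |½(-9 + -12)(5)| = 52.5 cm
Total distance = 111 cm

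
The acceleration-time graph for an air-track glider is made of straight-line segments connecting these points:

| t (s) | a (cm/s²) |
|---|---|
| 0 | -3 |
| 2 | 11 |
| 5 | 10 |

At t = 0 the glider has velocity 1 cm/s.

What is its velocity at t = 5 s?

Δv equals the area under the a-t graph; then v = v₀ + Δv.
0–2 s: ½(-3 + 11)(2) = 8 cm/s
2–5 s: ½(11 + 10)(3) = 31.5 cm/s
Δv = 39.5 cm/s, so v(5) = 1 + (39.5) = 40.5 cm/s.

40.5 cm/s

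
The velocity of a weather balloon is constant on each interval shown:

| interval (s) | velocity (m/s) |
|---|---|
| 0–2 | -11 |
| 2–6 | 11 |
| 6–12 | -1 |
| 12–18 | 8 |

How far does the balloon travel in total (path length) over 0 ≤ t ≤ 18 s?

Total distance travelled is ∫|v| dt — sum the magnitudes of each area piece.
0–2 s: |-11| × 2 = 22 m
2–6 s: |11| × 4 = 44 m
6–12 s: |-1| × 6 = 6 m
12–18 s: |8| × 6 = 48 m
Total distance = 120 m

120 m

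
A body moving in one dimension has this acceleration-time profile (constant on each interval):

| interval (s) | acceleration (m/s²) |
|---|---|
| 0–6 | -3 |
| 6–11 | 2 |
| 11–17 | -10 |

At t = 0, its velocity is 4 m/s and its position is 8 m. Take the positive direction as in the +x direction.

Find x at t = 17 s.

-271 m

On each constant-a segment, Δv = aΔt and Δx = v₀Δt + ½aΔt²; chain segment to segment.
0–6 s: v starts 4 m/s; Δx = 4·6 + ½·-3·6² = -30 m; v ends -14 m/s.
6–11 s: v starts -14 m/s; Δx = -14·5 + ½·2·5² = -45 m; v ends -4 m/s.
11–17 s: v starts -4 m/s; Δx = -4·6 + ½·-10·6² = -204 m; v ends -64 m/s.
x(17) = 8 + Σ Δx = -271 m.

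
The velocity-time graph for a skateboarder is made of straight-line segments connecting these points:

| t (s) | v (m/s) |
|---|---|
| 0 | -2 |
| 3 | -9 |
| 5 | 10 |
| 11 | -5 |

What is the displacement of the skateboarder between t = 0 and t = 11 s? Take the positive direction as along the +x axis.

-0.5 m

Displacement is the signed area under the v-t curve.
0–3 s: ½(-2 + -9)(3) = -16.5 m
3–5 s: ½(-9 + 10)(2) = 1 m
5–11 s: ½(10 + -5)(6) = 15 m
Net displacement = -0.5 m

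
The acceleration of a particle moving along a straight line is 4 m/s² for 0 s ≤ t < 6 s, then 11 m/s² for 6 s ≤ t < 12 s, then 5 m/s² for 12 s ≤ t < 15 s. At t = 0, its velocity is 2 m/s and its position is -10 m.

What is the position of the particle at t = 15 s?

726.5 m

On each constant-a segment, Δv = aΔt and Δx = v₀Δt + ½aΔt²; chain segment to segment.
0–6 s: v starts 2 m/s; Δx = 2·6 + ½·4·6² = 84 m; v ends 26 m/s.
6–12 s: v starts 26 m/s; Δx = 26·6 + ½·11·6² = 354 m; v ends 92 m/s.
12–15 s: v starts 92 m/s; Δx = 92·3 + ½·5·3² = 298.5 m; v ends 107 m/s.
x(15) = -10 + Σ Δx = 726.5 m.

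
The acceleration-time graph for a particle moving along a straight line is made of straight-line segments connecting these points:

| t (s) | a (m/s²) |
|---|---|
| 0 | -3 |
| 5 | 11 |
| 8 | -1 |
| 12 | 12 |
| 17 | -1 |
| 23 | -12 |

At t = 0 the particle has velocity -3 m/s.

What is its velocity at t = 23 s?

Δv equals the area under the a-t graph; then v = v₀ + Δv.
0–5 s: ½(-3 + 11)(5) = 20 m/s
5–8 s: ½(11 + -1)(3) = 15 m/s
8–12 s: ½(-1 + 12)(4) = 22 m/s
12–17 s: ½(12 + -1)(5) = 27.5 m/s
17–23 s: ½(-1 + -12)(6) = -39 m/s
Δv = 45.5 m/s, so v(23) = -3 + (45.5) = 42.5 m/s.

42.5 m/s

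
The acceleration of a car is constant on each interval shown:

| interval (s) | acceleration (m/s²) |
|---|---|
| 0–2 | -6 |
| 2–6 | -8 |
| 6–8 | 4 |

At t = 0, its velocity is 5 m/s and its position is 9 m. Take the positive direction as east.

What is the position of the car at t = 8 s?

-155 m

On each constant-a segment, Δv = aΔt and Δx = v₀Δt + ½aΔt²; chain segment to segment.
0–2 s: v starts 5 m/s; Δx = 5·2 + ½·-6·2² = -2 m; v ends -7 m/s.
2–6 s: v starts -7 m/s; Δx = -7·4 + ½·-8·4² = -92 m; v ends -39 m/s.
6–8 s: v starts -39 m/s; Δx = -39·2 + ½·4·2² = -70 m; v ends -31 m/s.
x(8) = 9 + Σ Δx = -155 m.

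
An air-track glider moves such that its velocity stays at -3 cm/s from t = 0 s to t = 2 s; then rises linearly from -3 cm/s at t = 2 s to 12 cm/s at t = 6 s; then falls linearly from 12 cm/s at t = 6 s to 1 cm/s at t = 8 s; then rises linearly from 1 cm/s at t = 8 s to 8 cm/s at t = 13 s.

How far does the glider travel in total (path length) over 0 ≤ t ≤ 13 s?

61.9 cm

Total distance travelled is ∫|v| dt — sum the magnitudes of each area piece.
0–2 s: |-3| × 2 = 6 cm
2–6 s: v = 0 at t = 2.8 s; triangle areas 1.2 + 19.2 = 20.4 cm
6–8 s: |½(12 + 1)(2)| = 13 cm
8–13 s: |½(1 + 8)(5)| = 22.5 cm
Total distance = 61.9 cm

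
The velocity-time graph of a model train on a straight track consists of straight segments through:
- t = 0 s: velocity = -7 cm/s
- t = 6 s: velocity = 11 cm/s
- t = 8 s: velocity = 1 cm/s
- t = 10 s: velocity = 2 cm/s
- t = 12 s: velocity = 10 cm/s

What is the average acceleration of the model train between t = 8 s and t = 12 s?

2.25 cm/s²

Average acceleration = Δv/Δt = (10 − 1)/(12 − 8) = 2.25 cm/s².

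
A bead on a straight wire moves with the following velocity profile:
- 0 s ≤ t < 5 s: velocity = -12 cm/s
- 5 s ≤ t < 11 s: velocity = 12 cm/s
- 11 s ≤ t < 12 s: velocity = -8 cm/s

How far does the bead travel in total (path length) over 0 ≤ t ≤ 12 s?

Distance (not displacement) is the total path length: add the absolute areas under v-t.
0–5 s: |-12| × 5 = 60 cm
5–11 s: |12| × 6 = 72 cm
11–12 s: |-8| × 1 = 8 cm
Total distance = 140 cm

140 cm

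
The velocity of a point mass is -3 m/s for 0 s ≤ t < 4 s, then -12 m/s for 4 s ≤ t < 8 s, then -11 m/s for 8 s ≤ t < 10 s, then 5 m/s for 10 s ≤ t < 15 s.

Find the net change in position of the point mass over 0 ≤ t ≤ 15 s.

-57 m

Net displacement equals the area under the velocity-time graph (areas below the axis count negative).
0–4 s: -3 × 4 = -12 m
4–8 s: -12 × 4 = -48 m
8–10 s: -11 × 2 = -22 m
10–15 s: 5 × 5 = 25 m
Net displacement = -57 m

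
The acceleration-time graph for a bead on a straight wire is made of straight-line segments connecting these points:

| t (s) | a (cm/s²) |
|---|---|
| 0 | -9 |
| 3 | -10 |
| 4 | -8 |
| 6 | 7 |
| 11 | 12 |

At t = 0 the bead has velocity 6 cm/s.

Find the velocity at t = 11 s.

15 cm/s

Δv equals the area under the a-t graph; then v = v₀ + Δv.
0–3 s: ½(-9 + -10)(3) = -28.5 cm/s
3–4 s: ½(-10 + -8)(1) = -9 cm/s
4–6 s: ½(-8 + 7)(2) = -1 cm/s
6–11 s: ½(7 + 12)(5) = 47.5 cm/s
Δv = 9 cm/s, so v(11) = 6 + (9) = 15 cm/s.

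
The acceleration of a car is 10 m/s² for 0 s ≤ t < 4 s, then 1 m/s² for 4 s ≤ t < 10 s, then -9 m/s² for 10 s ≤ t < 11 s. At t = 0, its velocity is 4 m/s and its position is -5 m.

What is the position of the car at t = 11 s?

On each constant-a segment, Δv = aΔt and Δx = v₀Δt + ½aΔt²; chain segment to segment.
0–4 s: v starts 4 m/s; Δx = 4·4 + ½·10·4² = 96 m; v ends 44 m/s.
4–10 s: v starts 44 m/s; Δx = 44·6 + ½·1·6² = 282 m; v ends 50 m/s.
10–11 s: v starts 50 m/s; Δx = 50·1 + ½·-9·1² = 45.5 m; v ends 41 m/s.
x(11) = -5 + Σ Δx = 418.5 m.

418.5 m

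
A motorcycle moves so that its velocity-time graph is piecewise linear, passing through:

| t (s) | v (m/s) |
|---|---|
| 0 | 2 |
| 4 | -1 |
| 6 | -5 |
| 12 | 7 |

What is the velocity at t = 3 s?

On 0–4 s the graph is linear from 2 to -1 m/s: v(3) = 2 + (-1 − 2)·(3 − 0)/(4 − 0) = -0.25 m/s.

-0.25 m/s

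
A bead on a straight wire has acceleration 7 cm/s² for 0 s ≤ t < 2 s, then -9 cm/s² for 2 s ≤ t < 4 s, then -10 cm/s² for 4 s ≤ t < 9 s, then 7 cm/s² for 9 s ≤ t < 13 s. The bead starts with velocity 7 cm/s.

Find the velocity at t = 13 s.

Δv equals the area under the a-t graph; then v = v₀ + Δv.
0–2 s: 7 × 2 = 14 cm/s
2–4 s: -9 × 2 = -18 cm/s
4–9 s: -10 × 5 = -50 cm/s
9–13 s: 7 × 4 = 28 cm/s
Δv = -26 cm/s, so v(13) = 7 + (-26) = -19 cm/s.

-19 cm/s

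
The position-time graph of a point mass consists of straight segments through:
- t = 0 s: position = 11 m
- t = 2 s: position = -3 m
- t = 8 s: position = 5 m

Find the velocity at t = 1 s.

Velocity is the slope of the x-t graph on 0–2 s: (-3 − 11)/(2 − 0) = -7 m/s.

-7 m/s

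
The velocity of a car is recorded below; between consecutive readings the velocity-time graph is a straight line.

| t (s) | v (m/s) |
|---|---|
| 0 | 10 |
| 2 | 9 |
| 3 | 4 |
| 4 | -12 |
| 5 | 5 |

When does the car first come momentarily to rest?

t = 3.25 s

v changes sign on 3–4 s (from 4 to -12); the graph is linear there, so v = 0 at t = 3 + (-4)·(4 − 3)/(-12 − 4) = 3.25 s.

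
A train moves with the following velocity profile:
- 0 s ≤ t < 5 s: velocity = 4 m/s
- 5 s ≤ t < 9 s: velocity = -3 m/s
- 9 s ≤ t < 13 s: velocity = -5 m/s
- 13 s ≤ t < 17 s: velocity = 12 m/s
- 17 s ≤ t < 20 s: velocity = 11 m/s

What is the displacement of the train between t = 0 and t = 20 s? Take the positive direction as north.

Net displacement equals the area under the velocity-time graph (areas below the axis count negative).
0–5 s: 4 × 5 = 20 m
5–9 s: -3 × 4 = -12 m
9–13 s: -5 × 4 = -20 m
13–17 s: 12 × 4 = 48 m
17–20 s: 11 × 3 = 33 m
Net displacement = 69 m

69 m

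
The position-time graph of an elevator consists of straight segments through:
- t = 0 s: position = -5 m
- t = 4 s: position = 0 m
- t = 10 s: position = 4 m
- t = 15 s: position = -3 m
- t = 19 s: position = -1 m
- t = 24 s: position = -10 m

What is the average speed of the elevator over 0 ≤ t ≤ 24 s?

1.125 m/s

Average speed = (total path length)/(elapsed time); on a piecewise-linear x-t graph the path length is Σ|Δx|.
0–4 s: |Δx| = |0 − -5| = 5 m
4–10 s: |Δx| = |4 − 0| = 4 m
10–15 s: |Δx| = |-3 − 4| = 7 m
15–19 s: |Δx| = |-1 − -3| = 2 m
19–24 s: |Δx| = |-10 − -1| = 9 m
Total path = 27 m; average speed = 27/24 = 1.125 m/s.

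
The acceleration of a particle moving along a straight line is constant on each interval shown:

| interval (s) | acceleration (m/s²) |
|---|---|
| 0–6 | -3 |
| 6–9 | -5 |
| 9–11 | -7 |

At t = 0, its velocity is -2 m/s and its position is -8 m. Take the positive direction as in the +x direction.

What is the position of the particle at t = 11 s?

On each constant-a segment, Δv = aΔt and Δx = v₀Δt + ½aΔt²; chain segment to segment.
0–6 s: v starts -2 m/s; Δx = -2·6 + ½·-3·6² = -66 m; v ends -20 m/s.
6–9 s: v starts -20 m/s; Δx = -20·3 + ½·-5·3² = -82.5 m; v ends -35 m/s.
9–11 s: v starts -35 m/s; Δx = -35·2 + ½·-7·2² = -84 m; v ends -49 m/s.
x(11) = -8 + Σ Δx = -240.5 m.

-240.5 m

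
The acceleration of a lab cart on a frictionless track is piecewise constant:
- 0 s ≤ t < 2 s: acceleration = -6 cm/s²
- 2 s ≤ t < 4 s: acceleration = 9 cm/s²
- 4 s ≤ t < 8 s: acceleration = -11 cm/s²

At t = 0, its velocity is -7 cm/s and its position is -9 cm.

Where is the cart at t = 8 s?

-147 cm

On each constant-a segment, Δv = aΔt and Δx = v₀Δt + ½aΔt²; chain segment to segment.
0–2 s: v starts -7 cm/s; Δx = -7·2 + ½·-6·2² = -26 cm; v ends -19 cm/s.
2–4 s: v starts -19 cm/s; Δx = -19·2 + ½·9·2² = -20 cm; v ends -1 cm/s.
4–8 s: v starts -1 cm/s; Δx = -1·4 + ½·-11·4² = -92 cm; v ends -45 cm/s.
x(8) = -9 + Σ Δx = -147 cm.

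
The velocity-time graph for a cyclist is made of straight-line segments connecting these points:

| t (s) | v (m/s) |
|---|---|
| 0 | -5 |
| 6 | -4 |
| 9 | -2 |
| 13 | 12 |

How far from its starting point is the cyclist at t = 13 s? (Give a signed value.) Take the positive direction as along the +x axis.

-16 m

Net displacement equals the area under the velocity-time graph (areas below the axis count negative).
0–6 s: ½(-5 + -4)(6) = -27 m
6–9 s: ½(-4 + -2)(3) = -9 m
9–13 s: ½(-2 + 12)(4) = 20 m
Net displacement = -16 m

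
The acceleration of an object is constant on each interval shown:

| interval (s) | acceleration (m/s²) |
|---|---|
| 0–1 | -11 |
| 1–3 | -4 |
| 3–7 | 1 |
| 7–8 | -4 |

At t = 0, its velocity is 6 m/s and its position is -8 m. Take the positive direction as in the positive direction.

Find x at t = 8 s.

-80.5 m

On each constant-a segment, Δv = aΔt and Δx = v₀Δt + ½aΔt²; chain segment to segment.
0–1 s: v starts 6 m/s; Δx = 6·1 + ½·-11·1² = 0.5 m; v ends -5 m/s.
1–3 s: v starts -5 m/s; Δx = -5·2 + ½·-4·2² = -18 m; v ends -13 m/s.
3–7 s: v starts -13 m/s; Δx = -13·4 + ½·1·4² = -44 m; v ends -9 m/s.
7–8 s: v starts -9 m/s; Δx = -9·1 + ½·-4·1² = -11 m; v ends -13 m/s.
x(8) = -8 + Σ Δx = -80.5 m.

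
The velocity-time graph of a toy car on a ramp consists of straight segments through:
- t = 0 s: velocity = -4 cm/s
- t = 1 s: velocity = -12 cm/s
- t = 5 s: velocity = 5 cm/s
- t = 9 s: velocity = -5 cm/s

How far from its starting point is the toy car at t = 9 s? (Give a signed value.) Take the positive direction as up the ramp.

-22 cm

Displacement is the signed area under the v-t curve.
0–1 s: ½(-4 + -12)(1) = -8 cm
1–5 s: ½(-12 + 5)(4) = -14 cm
5–9 s: ½(5 + -5)(4) = 0 cm
Net displacement = -22 cm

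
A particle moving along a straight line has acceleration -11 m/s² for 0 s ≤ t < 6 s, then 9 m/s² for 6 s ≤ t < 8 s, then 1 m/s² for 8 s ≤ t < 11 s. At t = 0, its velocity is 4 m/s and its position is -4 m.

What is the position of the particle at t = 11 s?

-411.5 m

On each constant-a segment, Δv = aΔt and Δx = v₀Δt + ½aΔt²; chain segment to segment.
0–6 s: v starts 4 m/s; Δx = 4·6 + ½·-11·6² = -174 m; v ends -62 m/s.
6–8 s: v starts -62 m/s; Δx = -62·2 + ½·9·2² = -106 m; v ends -44 m/s.
8–11 s: v starts -44 m/s; Δx = -44·3 + ½·1·3² = -127.5 m; v ends -41 m/s.
x(11) = -4 + Σ Δx = -411.5 m.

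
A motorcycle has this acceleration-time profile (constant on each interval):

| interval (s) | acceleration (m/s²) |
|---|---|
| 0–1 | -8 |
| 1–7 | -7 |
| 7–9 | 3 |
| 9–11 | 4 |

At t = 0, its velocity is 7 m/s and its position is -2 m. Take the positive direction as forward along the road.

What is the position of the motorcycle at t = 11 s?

-277 m

On each constant-a segment, Δv = aΔt and Δx = v₀Δt + ½aΔt²; chain segment to segment.
0–1 s: v starts 7 m/s; Δx = 7·1 + ½·-8·1² = 3 m; v ends -1 m/s.
1–7 s: v starts -1 m/s; Δx = -1·6 + ½·-7·6² = -132 m; v ends -43 m/s.
7–9 s: v starts -43 m/s; Δx = -43·2 + ½·3·2² = -80 m; v ends -37 m/s.
9–11 s: v starts -37 m/s; Δx = -37·2 + ½·4·2² = -66 m; v ends -29 m/s.
x(11) = -2 + Σ Δx = -277 m.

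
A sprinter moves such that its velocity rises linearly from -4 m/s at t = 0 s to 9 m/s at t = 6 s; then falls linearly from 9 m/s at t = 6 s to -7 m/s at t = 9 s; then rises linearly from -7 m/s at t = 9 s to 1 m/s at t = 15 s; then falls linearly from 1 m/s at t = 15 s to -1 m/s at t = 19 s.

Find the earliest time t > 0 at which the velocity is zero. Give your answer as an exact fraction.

v changes sign on 0–6 s (from -4 to 9); the graph is linear there, so v = 0 at t = 0 + (4)·(6 − 0)/(9 − -4) = 24/13 s.

t = 24/13 s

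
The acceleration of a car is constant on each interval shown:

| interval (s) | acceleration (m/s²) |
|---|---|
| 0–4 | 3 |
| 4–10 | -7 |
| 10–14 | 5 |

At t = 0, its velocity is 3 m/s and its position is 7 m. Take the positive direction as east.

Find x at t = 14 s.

-61 m

On each constant-a segment, Δv = aΔt and Δx = v₀Δt + ½aΔt²; chain segment to segment.
0–4 s: v starts 3 m/s; Δx = 3·4 + ½·3·4² = 36 m; v ends 15 m/s.
4–10 s: v starts 15 m/s; Δx = 15·6 + ½·-7·6² = -36 m; v ends -27 m/s.
10–14 s: v starts -27 m/s; Δx = -27·4 + ½·5·4² = -68 m; v ends -7 m/s.
x(14) = 7 + Σ Δx = -61 m.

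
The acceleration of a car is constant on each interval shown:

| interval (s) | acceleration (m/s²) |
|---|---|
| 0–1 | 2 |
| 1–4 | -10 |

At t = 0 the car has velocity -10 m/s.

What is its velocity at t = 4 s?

Δv equals the area under the a-t graph; then v = v₀ + Δv.
0–1 s: 2 × 1 = 2 m/s
1–4 s: -10 × 3 = -30 m/s
Δv = -28 m/s, so v(4) = -10 + (-28) = -38 m/s.

-38 m/s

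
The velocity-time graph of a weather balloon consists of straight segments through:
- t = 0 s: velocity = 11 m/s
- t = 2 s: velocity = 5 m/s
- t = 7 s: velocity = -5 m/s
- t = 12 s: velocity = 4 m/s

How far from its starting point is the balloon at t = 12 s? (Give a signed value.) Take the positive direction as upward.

13.5 m

Net displacement equals the area under the velocity-time graph (areas below the axis count negative).
0–2 s: ½(11 + 5)(2) = 16 m
2–7 s: ½(5 + -5)(5) = 0 m
7–12 s: ½(-5 + 4)(5) = -2.5 m
Net displacement = 13.5 m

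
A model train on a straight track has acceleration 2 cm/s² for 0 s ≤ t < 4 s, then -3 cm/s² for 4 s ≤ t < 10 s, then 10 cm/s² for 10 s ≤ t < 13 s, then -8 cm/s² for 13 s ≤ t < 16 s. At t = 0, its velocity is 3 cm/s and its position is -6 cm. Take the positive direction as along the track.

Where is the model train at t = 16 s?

91 cm

On each constant-a segment, Δv = aΔt and Δx = v₀Δt + ½aΔt²; chain segment to segment.
0–4 s: v starts 3 cm/s; Δx = 3·4 + ½·2·4² = 28 cm; v ends 11 cm/s.
4–10 s: v starts 11 cm/s; Δx = 11·6 + ½·-3·6² = 12 cm; v ends -7 cm/s.
10–13 s: v starts -7 cm/s; Δx = -7·3 + ½·10·3² = 24 cm; v ends 23 cm/s.
13–16 s: v starts 23 cm/s; Δx = 23·3 + ½·-8·3² = 33 cm; v ends -1 cm/s.
x(16) = -6 + Σ Δx = 91 cm.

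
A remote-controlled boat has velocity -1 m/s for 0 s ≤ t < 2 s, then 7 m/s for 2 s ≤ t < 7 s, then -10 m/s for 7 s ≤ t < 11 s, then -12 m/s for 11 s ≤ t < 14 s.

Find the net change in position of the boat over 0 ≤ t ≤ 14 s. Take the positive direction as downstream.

-43 m

Net displacement equals the area under the velocity-time graph (areas below the axis count negative).
0–2 s: -1 × 2 = -2 m
2–7 s: 7 × 5 = 35 m
7–11 s: -10 × 4 = -40 m
11–14 s: -12 × 3 = -36 m
Net displacement = -43 m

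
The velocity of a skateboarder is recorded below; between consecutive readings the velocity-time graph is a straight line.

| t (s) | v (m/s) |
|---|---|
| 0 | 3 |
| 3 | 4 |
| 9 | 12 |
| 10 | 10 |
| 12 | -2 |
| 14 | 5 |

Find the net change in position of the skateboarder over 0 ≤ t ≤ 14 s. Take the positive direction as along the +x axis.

80.5 m

Net displacement equals the area under the velocity-time graph (areas below the axis count negative).
0–3 s: ½(3 + 4)(3) = 10.5 m
3–9 s: ½(4 + 12)(6) = 48 m
9–10 s: ½(12 + 10)(1) = 11 m
10–12 s: ½(10 + -2)(2) = 8 m
12–14 s: ½(-2 + 5)(2) = 3 m
Net displacement = 80.5 m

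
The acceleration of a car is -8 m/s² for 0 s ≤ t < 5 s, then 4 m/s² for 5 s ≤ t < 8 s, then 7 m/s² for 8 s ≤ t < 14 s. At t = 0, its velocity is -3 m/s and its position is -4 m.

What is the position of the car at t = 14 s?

-290 m

On each constant-a segment, Δv = aΔt and Δx = v₀Δt + ½aΔt²; chain segment to segment.
0–5 s: v starts -3 m/s; Δx = -3·5 + ½·-8·5² = -115 m; v ends -43 m/s.
5–8 s: v starts -43 m/s; Δx = -43·3 + ½·4·3² = -111 m; v ends -31 m/s.
8–14 s: v starts -31 m/s; Δx = -31·6 + ½·7·6² = -60 m; v ends 11 m/s.
x(14) = -4 + Σ Δx = -290 m.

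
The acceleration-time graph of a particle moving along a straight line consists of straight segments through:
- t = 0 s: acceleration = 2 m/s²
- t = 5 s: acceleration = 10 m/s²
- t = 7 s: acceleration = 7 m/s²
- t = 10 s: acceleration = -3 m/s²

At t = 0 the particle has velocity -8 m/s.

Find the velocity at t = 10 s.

45 m/s

Δv equals the area under the a-t graph; then v = v₀ + Δv.
0–5 s: ½(2 + 10)(5) = 30 m/s
5–7 s: ½(10 + 7)(2) = 17 m/s
7–10 s: ½(7 + -3)(3) = 6 m/s
Δv = 53 m/s, so v(10) = -8 + (53) = 45 m/s.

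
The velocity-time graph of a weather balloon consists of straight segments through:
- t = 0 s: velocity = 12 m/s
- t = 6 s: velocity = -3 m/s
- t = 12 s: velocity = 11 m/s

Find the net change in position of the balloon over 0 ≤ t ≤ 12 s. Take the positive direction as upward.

Net displacement equals the area under the velocity-time graph (areas below the axis count negative).
0–6 s: ½(12 + -3)(6) = 27 m
6–12 s: ½(-3 + 11)(6) = 24 m
Net displacement = 51 m

51 m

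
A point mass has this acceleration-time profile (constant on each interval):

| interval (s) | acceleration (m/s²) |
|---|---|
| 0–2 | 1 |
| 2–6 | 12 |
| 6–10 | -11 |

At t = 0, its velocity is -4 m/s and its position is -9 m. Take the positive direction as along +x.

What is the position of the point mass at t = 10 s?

On each constant-a segment, Δv = aΔt and Δx = v₀Δt + ½aΔt²; chain segment to segment.
0–2 s: v starts -4 m/s; Δx = -4·2 + ½·1·2² = -6 m; v ends -2 m/s.
2–6 s: v starts -2 m/s; Δx = -2·4 + ½·12·4² = 88 m; v ends 46 m/s.
6–10 s: v starts 46 m/s; Δx = 46·4 + ½·-11·4² = 96 m; v ends 2 m/s.
x(10) = -9 + Σ Δx = 169 m.

169 m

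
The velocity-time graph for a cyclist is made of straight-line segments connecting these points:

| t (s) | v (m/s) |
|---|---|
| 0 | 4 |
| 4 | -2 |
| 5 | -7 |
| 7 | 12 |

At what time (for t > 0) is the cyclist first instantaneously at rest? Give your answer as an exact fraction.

v changes sign on 0–4 s (from 4 to -2); the graph is linear there, so v = 0 at t = 0 + (-4)·(4 − 0)/(-2 − 4) = 8/3 s.

t = 8/3 s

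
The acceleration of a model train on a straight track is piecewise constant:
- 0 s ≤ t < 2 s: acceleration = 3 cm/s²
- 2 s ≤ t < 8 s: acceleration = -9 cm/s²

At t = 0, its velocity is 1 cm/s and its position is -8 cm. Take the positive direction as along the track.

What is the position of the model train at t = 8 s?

On each constant-a segment, Δv = aΔt and Δx = v₀Δt + ½aΔt²; chain segment to segment.
0–2 s: v starts 1 cm/s; Δx = 1·2 + ½·3·2² = 8 cm; v ends 7 cm/s.
2–8 s: v starts 7 cm/s; Δx = 7·6 + ½·-9·6² = -120 cm; v ends -47 cm/s.
x(8) = -8 + Σ Δx = -120 cm.

-120 cm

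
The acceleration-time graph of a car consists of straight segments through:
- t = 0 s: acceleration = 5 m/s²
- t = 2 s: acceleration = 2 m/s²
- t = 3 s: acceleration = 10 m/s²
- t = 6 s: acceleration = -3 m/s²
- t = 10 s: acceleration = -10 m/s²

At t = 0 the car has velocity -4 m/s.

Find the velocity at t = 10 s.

Δv equals the area under the a-t graph; then v = v₀ + Δv.
0–2 s: ½(5 + 2)(2) = 7 m/s
2–3 s: ½(2 + 10)(1) = 6 m/s
3–6 s: ½(10 + -3)(3) = 10.5 m/s
6–10 s: ½(-3 + -10)(4) = -26 m/s
Δv = -2.5 m/s, so v(10) = -4 + (-2.5) = -6.5 m/s.

-6.5 m/s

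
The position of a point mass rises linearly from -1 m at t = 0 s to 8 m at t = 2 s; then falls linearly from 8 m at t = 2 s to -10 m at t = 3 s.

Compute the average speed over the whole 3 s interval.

9 m/s

Average speed = (total path length)/(elapsed time); on a piecewise-linear x-t graph the path length is Σ|Δx|.
0–2 s: |Δx| = |8 − -1| = 9 m
2–3 s: |Δx| = |-10 − 8| = 18 m
Total path = 27 m; average speed = 27/3 = 9 m/s.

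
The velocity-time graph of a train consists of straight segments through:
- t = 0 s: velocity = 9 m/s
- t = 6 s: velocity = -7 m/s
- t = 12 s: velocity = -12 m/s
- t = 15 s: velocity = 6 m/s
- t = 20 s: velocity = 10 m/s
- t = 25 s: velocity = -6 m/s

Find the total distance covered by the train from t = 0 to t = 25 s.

157.625 m

Distance (not displacement) is the total path length: add the absolute areas under v-t.
0–6 s: v = 0 at t = 3.375 s; triangle areas 15.1875 + 9.1875 = 24.375 m
6–12 s: |½(-7 + -12)(6)| = 57 m
12–15 s: v = 0 at t = 14 s; triangle areas 12 + 3 = 15 m
15–20 s: |½(6 + 10)(5)| = 40 m
20–25 s: v = 0 at t = 23.125 s; triangle areas 15.625 + 5.625 = 21.25 m
Total distance = 157.625 m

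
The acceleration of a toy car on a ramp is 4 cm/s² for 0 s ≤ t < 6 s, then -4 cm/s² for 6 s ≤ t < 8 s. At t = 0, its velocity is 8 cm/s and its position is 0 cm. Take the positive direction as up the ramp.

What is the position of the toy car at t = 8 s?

On each constant-a segment, Δv = aΔt and Δx = v₀Δt + ½aΔt²; chain segment to segment.
0–6 s: v starts 8 cm/s; Δx = 8·6 + ½·4·6² = 120 cm; v ends 32 cm/s.
6–8 s: v starts 32 cm/s; Δx = 32·2 + ½·-4·2² = 56 cm; v ends 24 cm/s.
x(8) = 0 + Σ Δx = 176 cm.

176 cm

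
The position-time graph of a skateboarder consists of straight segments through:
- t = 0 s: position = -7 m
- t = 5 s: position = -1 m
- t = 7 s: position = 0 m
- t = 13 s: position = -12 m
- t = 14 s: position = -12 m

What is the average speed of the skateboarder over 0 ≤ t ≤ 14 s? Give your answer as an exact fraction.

Average speed = (total path length)/(elapsed time); on a piecewise-linear x-t graph the path length is Σ|Δx|.
0–5 s: |Δx| = |-1 − -7| = 6 m
5–7 s: |Δx| = |0 − -1| = 1 m
7–13 s: |Δx| = |-12 − 0| = 12 m
13–14 s: |Δx| = |-12 − -12| = 0 m
Total path = 19 m; average speed = 19/14 = 19/14 m/s.

19/14 m/s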